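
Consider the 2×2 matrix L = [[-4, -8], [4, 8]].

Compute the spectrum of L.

det(L - rI) = (-4 - r)(8 - r) - (-8)·(4) = r^2 - 4r.
This factors as r·(r - 4) = 0.
Eigenvalues: 0, 4.

0, 4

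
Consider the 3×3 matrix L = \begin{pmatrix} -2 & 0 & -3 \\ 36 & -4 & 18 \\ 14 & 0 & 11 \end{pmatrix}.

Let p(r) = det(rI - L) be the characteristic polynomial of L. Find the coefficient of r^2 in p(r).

-5

The coefficient of r^2 of det(rI - L) is −trace(L).
trace(L) = (-2) + (-4) + (11) = 5, so the coefficient is -5.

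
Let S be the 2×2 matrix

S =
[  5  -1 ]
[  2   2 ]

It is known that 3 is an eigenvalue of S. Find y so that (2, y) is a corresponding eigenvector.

4

We need (S - 3I)v = 0.
S - 3I = [[2, -1], [2, -1]].
Row 1: (2)·2 + (-1)·y = 0
Row 2: (2)·2 + (-1)·y = 0
Solving gives y = 4.
Check: S·(2, 4) = (6, 12) = 3·(2, 4).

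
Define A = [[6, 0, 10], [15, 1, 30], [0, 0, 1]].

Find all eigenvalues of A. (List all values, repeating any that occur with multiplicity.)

The characteristic polynomial is p(λ) = det(λI - A).
Expanding the 3×3 determinant: p(λ) = λ^3 - 8λ^2 + 13λ - 6.
Rational-root test: λ = 1 gives p(1) = 0.
Factor out (λ - 1): p(λ) = (λ - 1)·(λ^2 - 7λ + 6).
The quadratic factors as (λ - 1)·(λ - 6).
Eigenvalues: 1, 1, 6.

1, 1, 6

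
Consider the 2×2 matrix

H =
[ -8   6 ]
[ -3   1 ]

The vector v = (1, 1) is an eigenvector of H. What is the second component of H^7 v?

First find the eigenvalue: Hv = (-2, -2) = -2·(1, 1), so λ = -2.
Then H^7 v = λ^7·v = (-2)^7·(1, 1) = -128·(1, 1) = (-128, -128).

-128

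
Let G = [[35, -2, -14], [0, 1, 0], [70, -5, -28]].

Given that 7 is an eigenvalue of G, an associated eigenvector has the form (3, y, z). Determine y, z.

0, 6

We need (G - 7I)v = 0.
G - 7I = [[28, -2, -14], [0, -6, 0], [70, -5, -35]].
Row 1: (28)·3 + (-2)·y + (-14)·z = 0
Row 2: (0)·3 + (-6)·y + (0)·z = 0
Row 3: (70)·3 + (-5)·y + (-35)·z = 0
Solving gives y = 0, z = 6.
Check: G·(3, 0, 6) = (21, 0, 42) = 7·(3, 0, 6).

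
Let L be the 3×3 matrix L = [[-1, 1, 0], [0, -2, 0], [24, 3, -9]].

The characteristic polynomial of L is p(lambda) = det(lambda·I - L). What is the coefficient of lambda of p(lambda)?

29

p(lambda) = lambda^3 + 12·lambda^2 + 29·lambda + 18.
The coefficient of lambda is 29.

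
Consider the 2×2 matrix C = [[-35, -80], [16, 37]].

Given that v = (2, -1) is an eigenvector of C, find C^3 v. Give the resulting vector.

First find the eigenvalue: Cv = (10, -5) = 5·(2, -1), so λ = 5.
Then C^3 v = λ^3·v = 5^3·(2, -1) = 125·(2, -1) = (250, -125).

(250, -125)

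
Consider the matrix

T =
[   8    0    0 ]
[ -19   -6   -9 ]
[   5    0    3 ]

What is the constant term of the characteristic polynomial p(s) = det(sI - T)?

p(0) = det(0·I − T) = det(−T) = (−1)^3·det(T).
det(T) = -144, so p(0) = 144.

144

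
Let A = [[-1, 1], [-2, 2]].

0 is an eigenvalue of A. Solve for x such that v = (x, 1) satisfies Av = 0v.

1

We need (A)v = 0.
A = [[-1, 1], [-2, 2]].
Row 1: (-1)·x + (1)·1 = 0
Row 2: (-2)·x + (2)·1 = 0
Solving gives x = 1.
Check: A·(1, 1) = (0, 0) = 0·(1, 1).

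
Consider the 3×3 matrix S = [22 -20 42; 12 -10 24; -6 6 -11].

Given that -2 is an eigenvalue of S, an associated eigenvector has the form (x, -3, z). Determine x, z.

We need (S + 2I)v = 0.
S + 2I = [[24, -20, 42], [12, -8, 24], [-6, 6, -9]].
Row 1: (24)·x + (-20)·-3 + (42)·z = 0
Row 2: (12)·x + (-8)·-3 + (24)·z = 0
Row 3: (-6)·x + (6)·-3 + (-9)·z = 0
Solving gives x = -6, z = 2.
Check: S·(-6, -3, 2) = (12, 6, -4) = -2·(-6, -3, 2).

-6, 2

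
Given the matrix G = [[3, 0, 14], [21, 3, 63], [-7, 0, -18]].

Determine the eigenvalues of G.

The characteristic polynomial is p(t) = det(tI - G).
Cofactor expansion gives p(t) = t^3 + 12t^2 - t - 132.
Since p(-11) = 0, t = -11 is a root.
Dividing by (t + 11) leaves t^2 + t - 12.
The quadratic factors as (t + 4)·(t - 3).
Eigenvalues: -11, -4, 3.

-11, -4, 3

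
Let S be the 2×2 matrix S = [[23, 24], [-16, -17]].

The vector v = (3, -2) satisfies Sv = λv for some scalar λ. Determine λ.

7

Compute Sv: S·(3, -2) = (21, -14).
Since Sv = λv, compare component 1: 21 = λ·3, so λ = 7.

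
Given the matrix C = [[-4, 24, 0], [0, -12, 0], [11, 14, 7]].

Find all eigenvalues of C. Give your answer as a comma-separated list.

-12, -4, 7

Compute the characteristic polynomial p(t) = det(tI - C).
Expanding the 3×3 determinant: p(t) = t^3 + 9t^2 - 64t - 336.
Try t = -4: p(-4) = 0, so -4 is a root.
Factor out (t + 4): p(t) = (t + 4)·(t^2 + 5t - 84).
The quadratic factors as (t + 12)·(t - 7).
Eigenvalues: -12, -4, 7.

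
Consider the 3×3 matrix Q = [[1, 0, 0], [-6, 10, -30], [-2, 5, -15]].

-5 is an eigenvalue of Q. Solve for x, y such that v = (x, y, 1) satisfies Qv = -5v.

We need (Q + 5I)v = 0.
Q + 5I = [[6, 0, 0], [-6, 15, -30], [-2, 5, -10]].
Row 1: (6)·x + (0)·y + (0)·1 = 0
Row 2: (-6)·x + (15)·y + (-30)·1 = 0
Row 3: (-2)·x + (5)·y + (-10)·1 = 0
Solving gives x = 0, y = 2.
Check: Q·(0, 2, 1) = (0, -10, -5) = -5·(0, 2, 1).

0, 2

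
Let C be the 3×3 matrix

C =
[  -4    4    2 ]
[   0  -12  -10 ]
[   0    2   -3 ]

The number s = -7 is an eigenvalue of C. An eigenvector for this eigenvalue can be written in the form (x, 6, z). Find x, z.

We need (C + 7I)v = 0.
C + 7I = [[3, 4, 2], [0, -5, -10], [0, 2, 4]].
Row 1: (3)·x + (4)·6 + (2)·z = 0
Row 2: (0)·x + (-5)·6 + (-10)·z = 0
Row 3: (0)·x + (2)·6 + (4)·z = 0
Solving gives x = -6, z = -3.
Check: C·(-6, 6, -3) = (42, -42, 21) = -7·(-6, 6, -3).

-6, -3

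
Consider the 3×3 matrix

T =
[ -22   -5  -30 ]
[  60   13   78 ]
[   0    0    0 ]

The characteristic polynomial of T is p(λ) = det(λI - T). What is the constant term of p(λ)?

0

p(λ) = λ^3 + 9λ^2 + 14λ.
The constant term is 0.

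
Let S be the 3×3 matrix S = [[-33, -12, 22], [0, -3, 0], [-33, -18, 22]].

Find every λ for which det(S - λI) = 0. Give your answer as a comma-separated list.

-11, -3, 0

Set up det(λI - S) = 0.
Cofactor expansion gives p(λ) = λ^3 + 14λ^2 + 33λ.
Rational-root test: λ = -11 gives p(-11) = 0.
Factor out (λ + 11): p(λ) = (λ + 11)·(λ^2 + 3λ).
The quadratic factors as (λ + 3)·λ.
Eigenvalues: -11, -3, 0.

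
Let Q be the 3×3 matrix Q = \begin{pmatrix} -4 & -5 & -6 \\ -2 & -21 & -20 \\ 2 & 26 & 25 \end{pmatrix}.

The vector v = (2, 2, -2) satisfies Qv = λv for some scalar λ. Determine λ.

-3

Compute Qv: Q·(2, 2, -2) = (-6, -6, 6).
Since Qv = λv, compare component 1: -6 = λ·2, so λ = -3.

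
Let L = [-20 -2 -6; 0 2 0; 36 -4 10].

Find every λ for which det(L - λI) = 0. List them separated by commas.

Set up det(sI - L) = 0.
Expanding along the first row, p(s) = s^3 + 8s^2 - 4s - 32.
Try s = 2: p(2) = 0, so 2 is a root.
Dividing by (s - 2) leaves s^2 + 10s + 16.
The quadratic factors as (s + 8)·(s + 2).
Eigenvalues: -8, -2, 2.

-8, -2, 2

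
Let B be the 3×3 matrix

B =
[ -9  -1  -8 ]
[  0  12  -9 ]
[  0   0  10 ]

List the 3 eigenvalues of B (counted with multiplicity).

-9, 10, 12

B is upper triangular, so its eigenvalues are the diagonal entries.
Diagonal: -9, 12, 10.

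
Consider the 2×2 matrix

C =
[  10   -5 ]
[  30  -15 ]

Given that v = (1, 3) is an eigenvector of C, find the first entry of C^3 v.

First find the eigenvalue: Cv = (-5, -15) = -5·(1, 3), so λ = -5.
Then C^3 v = λ^3·v = (-5)^3·(1, 3) = -125·(1, 3) = (-125, -375).

-125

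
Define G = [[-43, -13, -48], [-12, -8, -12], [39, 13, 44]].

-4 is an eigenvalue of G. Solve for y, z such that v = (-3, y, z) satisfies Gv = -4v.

9, 0

We need (G + 4I)v = 0.
G + 4I = [[-39, -13, -48], [-12, -4, -12], [39, 13, 48]].
Row 1: (-39)·-3 + (-13)·y + (-48)·z = 0
Row 2: (-12)·-3 + (-4)·y + (-12)·z = 0
Row 3: (39)·-3 + (13)·y + (48)·z = 0
Solving gives y = 9, z = 0.
Check: G·(-3, 9, 0) = (12, -36, 0) = -4·(-3, 9, 0).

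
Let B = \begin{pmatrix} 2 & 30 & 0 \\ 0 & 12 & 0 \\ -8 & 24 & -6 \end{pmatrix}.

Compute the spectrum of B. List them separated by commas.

Set up det(λI - B) = 0.
Expanding the 3×3 determinant: p(λ) = λ^3 - 8λ^2 - 60λ + 144.
Try λ = 2: p(2) = 0, so 2 is a root.
Factor out (λ - 2): p(λ) = (λ - 2)·(λ^2 - 6λ - 72).
The quadratic factors as (λ + 6)·(λ - 12).
Eigenvalues: -6, 2, 12.

-6, 2, 12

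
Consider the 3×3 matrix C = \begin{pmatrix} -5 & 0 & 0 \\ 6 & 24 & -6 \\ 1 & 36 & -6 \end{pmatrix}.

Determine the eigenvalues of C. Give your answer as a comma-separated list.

-5, 6, 12

Set up det(rI - C) = 0.
Cofactor expansion gives p(r) = r^3 - 13r^2 - 18r + 360.
Rational-root test: r = 12 gives p(12) = 0.
Factor out (r - 12): p(r) = (r - 12)·(r^2 - r - 30).
The quadratic factors as (r + 5)·(r - 6).
Eigenvalues: -5, 6, 12.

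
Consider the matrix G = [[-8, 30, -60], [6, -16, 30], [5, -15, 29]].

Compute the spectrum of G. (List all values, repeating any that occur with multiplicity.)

-1, 2, 4

Set up det(μI - G) = 0.
Expanding along the first row, p(μ) = μ^3 - 5μ^2 + 2μ + 8.
Since p(4) = 0, μ = 4 is a root.
Dividing by (μ - 4) leaves μ^2 - μ - 2.
The quadratic factors as (μ + 1)·(μ - 2).
Eigenvalues: -1, 2, 4.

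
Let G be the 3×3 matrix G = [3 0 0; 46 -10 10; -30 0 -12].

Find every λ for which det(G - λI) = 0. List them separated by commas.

The characteristic polynomial is p(t) = det(tI - G).
Cofactor expansion gives p(t) = t^3 + 19t^2 + 54t - 360.
Try t = -12: p(-12) = 0, so -12 is a root.
Dividing by (t + 12) leaves t^2 + 7t - 30.
The quadratic factors as (t + 10)·(t - 3).
Eigenvalues: -12, -10, 3.

-12, -10, 3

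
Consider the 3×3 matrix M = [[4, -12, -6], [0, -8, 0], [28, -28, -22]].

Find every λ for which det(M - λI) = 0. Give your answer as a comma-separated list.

-10, -8, -8

Compute the characteristic polynomial p(t) = det(tI - M).
Expanding the 3×3 determinant: p(t) = t^3 + 26t^2 + 224t + 640.
Rational-root test: t = -10 gives p(-10) = 0.
Factor out (t + 10): p(t) = (t + 10)·(t^2 + 16t + 64).
The quadratic factor is (t + 8)^2.
Eigenvalues: -10, -8, -8.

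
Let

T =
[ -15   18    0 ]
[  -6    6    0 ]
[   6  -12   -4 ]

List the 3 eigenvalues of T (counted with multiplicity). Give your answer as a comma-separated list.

Set up det(rI - T) = 0.
Expanding along the first row, p(r) = r^3 + 13r^2 + 54r + 72.
Try r = -3: p(-3) = 0, so -3 is a root.
Dividing by (r + 3) leaves r^2 + 10r + 24.
The quadratic factors as (r + 6)·(r + 4).
Eigenvalues: -6, -4, -3.

-6, -4, -3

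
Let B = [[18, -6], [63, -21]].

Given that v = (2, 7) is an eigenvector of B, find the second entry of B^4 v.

First find the eigenvalue: Bv = (-6, -21) = -3·(2, 7), so λ = -3.
Then B^4 v = λ^4·v = (-3)^4·(2, 7) = 81·(2, 7) = (162, 567).

567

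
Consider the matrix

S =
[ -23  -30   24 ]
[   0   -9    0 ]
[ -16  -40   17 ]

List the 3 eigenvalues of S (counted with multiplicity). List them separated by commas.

The characteristic polynomial is p(lambda) = det(lambda·I - S).
Cofactor expansion gives p(lambda) = lambda^3 + 15·lambda^2 + 47·lambda - 63.
Rational-root test: lambda = -9 gives p(-9) = 0.
Factor out (lambda + 9): p(lambda) = (lambda + 9)·(lambda^2 + 6·lambda - 7).
The quadratic factors as (lambda + 7)·(lambda - 1).
Eigenvalues: -9, -7, 1.

-9, -7, 1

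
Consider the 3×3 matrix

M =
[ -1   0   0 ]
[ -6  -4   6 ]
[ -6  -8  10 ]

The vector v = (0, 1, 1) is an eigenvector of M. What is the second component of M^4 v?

16

First find the eigenvalue: Mv = (0, 2, 2) = 2·(0, 1, 1), so λ = 2.
Then M^4 v = λ^4·v = 2^4·(0, 1, 1) = 16·(0, 1, 1) = (0, 16, 16).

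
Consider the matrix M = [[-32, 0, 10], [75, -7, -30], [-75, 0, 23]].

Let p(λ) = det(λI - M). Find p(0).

p(0) = det(0·I − M) = det(−M) = (−1)^3·det(M).
det(M) = -98, so p(0) = 98.

98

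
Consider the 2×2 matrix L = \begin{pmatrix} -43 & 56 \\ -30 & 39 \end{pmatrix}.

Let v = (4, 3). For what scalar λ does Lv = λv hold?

-1

Compute Lv: L·(4, 3) = (-4, -3).
Since Lv = λv, compare component 1: -4 = λ·4, so λ = -1.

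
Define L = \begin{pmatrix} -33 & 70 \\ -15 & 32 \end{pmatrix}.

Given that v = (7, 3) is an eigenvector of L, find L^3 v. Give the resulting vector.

(-189, -81)

First find the eigenvalue: Lv = (-21, -9) = -3·(7, 3), so λ = -3.
Then L^3 v = λ^3·v = (-3)^3·(7, 3) = -27·(7, 3) = (-189, -81).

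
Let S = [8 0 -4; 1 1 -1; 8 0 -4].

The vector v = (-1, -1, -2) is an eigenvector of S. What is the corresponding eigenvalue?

0

Compute Sv: S·(-1, -1, -2) = (0, 0, 0).
Since Sv = λv, compare component 1: 0 = λ·-1, so λ = 0.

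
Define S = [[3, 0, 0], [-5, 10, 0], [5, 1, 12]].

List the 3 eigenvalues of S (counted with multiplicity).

3, 10, 12

S is lower triangular, so its eigenvalues are the diagonal entries.
Diagonal: 3, 10, 12.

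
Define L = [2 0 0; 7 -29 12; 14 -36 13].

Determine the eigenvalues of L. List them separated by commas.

The characteristic polynomial is p(λ) = det(λI - L).
Expanding along the first row, p(λ) = λ^3 + 14λ^2 + 23λ - 110.
Try λ = -11: p(-11) = 0, so -11 is a root.
Dividing by (λ + 11) leaves λ^2 + 3λ - 10.
The quadratic factors as (λ + 5)·(λ - 2).
Eigenvalues: -11, -5, 2.

-11, -5, 2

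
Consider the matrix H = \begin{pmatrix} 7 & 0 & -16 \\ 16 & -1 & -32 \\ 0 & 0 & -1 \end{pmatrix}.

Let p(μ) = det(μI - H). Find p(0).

p(0) = det(0·I − H) = det(−H) = (−1)^3·det(H).
det(H) = 7, so p(0) = -7.

-7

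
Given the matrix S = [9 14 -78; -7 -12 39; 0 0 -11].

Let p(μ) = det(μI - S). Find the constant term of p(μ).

-110

p(μ) = μ^3 + 14μ^2 + 23μ - 110.
The constant term is -110.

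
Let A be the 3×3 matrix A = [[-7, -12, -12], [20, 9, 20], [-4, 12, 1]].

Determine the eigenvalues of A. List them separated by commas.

The characteristic polynomial is p(λ) = det(λI - A).
Expanding along the first row, p(λ) = λ^3 - 3λ^2 - 109λ + 495.
Try λ = 5: p(5) = 0, so 5 is a root.
Dividing by (λ - 5) leaves λ^2 + 2λ - 99.
The quadratic factors as (λ + 11)·(λ - 9).
Eigenvalues: -11, 5, 9.

-11, 5, 9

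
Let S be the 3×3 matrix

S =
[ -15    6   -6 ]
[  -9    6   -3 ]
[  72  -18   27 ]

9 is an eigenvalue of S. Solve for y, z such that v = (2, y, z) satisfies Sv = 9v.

We need (S - 9I)v = 0.
S - 9I = [[-24, 6, -6], [-9, -3, -3], [72, -18, 18]].
Row 1: (-24)·2 + (6)·y + (-6)·z = 0
Row 2: (-9)·2 + (-3)·y + (-3)·z = 0
Row 3: (72)·2 + (-18)·y + (18)·z = 0
Solving gives y = 1, z = -7.
Check: S·(2, 1, -7) = (18, 9, -63) = 9·(2, 1, -7).

1, -7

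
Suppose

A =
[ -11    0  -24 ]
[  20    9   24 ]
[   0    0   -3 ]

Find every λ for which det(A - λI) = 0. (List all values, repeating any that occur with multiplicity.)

-11, -3, 9

Compute the characteristic polynomial p(t) = det(tI - A).
Expanding along the first row, p(t) = t^3 + 5t^2 - 93t - 297.
Since p(-3) = 0, t = -3 is a root.
Factor out (t + 3): p(t) = (t + 3)·(t^2 + 2t - 99).
The quadratic factors as (t + 11)·(t - 9).
Eigenvalues: -11, -3, 9.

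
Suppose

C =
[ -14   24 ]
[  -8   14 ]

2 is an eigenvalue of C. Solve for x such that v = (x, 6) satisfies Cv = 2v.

9

We need (C - 2I)v = 0.
C - 2I = [[-16, 24], [-8, 12]].
Row 1: (-16)·x + (24)·6 = 0
Row 2: (-8)·x + (12)·6 = 0
Solving gives x = 9.
Check: C·(9, 6) = (18, 12) = 2·(9, 6).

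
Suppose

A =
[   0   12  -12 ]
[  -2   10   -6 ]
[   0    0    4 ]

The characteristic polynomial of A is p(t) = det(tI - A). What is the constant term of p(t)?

-96

p(t) = t^3 - 14t^2 + 64t - 96.
The constant term is -96.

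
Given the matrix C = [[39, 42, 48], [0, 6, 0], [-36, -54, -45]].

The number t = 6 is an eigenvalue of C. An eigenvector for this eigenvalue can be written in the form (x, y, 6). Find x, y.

We need (C - 6I)v = 0.
C - 6I = [[33, 42, 48], [0, 0, 0], [-36, -54, -51]].
Row 1: (33)·x + (42)·y + (48)·6 = 0
Row 2: (0)·x + (0)·y + (0)·6 = 0
Row 3: (-36)·x + (-54)·y + (-51)·6 = 0
Solving gives x = -10, y = 1.
Check: C·(-10, 1, 6) = (-60, 6, 36) = 6·(-10, 1, 6).

-10, 1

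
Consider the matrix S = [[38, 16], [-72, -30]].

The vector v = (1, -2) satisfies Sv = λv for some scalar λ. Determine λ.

6

Compute Sv: S·(1, -2) = (6, -12).
Since Sv = λv, compare component 1: 6 = λ·1, so λ = 6.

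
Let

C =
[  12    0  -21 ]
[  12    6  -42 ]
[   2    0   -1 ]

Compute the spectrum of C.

5, 6, 6

Set up det(μI - C) = 0.
Expanding along the first row, p(μ) = μ^3 - 17μ^2 + 96μ - 180.
Rational-root test: μ = 5 gives p(5) = 0.
Factor out (μ - 5): p(μ) = (μ - 5)·(μ^2 - 12μ + 36).
The quadratic factor is (μ - 6)^2.
Eigenvalues: 5, 6, 6.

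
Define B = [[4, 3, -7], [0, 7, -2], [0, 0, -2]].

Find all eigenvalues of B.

-2, 4, 7

B is upper triangular, so its eigenvalues are the diagonal entries.
Diagonal: 4, 7, -2.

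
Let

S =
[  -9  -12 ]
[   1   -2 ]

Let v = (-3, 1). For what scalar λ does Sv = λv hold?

Compute Sv: S·(-3, 1) = (15, -5).
Since Sv = λv, compare component 1: 15 = λ·-3, so λ = -5.

-5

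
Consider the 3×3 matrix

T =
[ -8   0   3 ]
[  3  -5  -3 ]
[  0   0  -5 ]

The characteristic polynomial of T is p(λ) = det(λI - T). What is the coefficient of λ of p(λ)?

105

p(λ) = λ^3 + 18λ^2 + 105λ + 200.
The coefficient of λ is 105.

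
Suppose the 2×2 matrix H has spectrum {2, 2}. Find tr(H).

trace(H) is the sum of the eigenvalues: (2) + (2) = 4.

4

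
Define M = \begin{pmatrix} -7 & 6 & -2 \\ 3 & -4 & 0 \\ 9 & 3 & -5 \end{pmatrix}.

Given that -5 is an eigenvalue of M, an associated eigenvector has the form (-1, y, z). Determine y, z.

We need (M + 5I)v = 0.
M + 5I = [[-2, 6, -2], [3, 1, 0], [9, 3, 0]].
Row 1: (-2)·-1 + (6)·y + (-2)·z = 0
Row 2: (3)·-1 + (1)·y + (0)·z = 0
Row 3: (9)·-1 + (3)·y + (0)·z = 0
Solving gives y = 3, z = 10.
Check: M·(-1, 3, 10) = (5, -15, -50) = -5·(-1, 3, 10).

3, 10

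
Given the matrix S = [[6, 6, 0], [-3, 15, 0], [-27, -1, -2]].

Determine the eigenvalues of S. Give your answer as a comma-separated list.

The characteristic polynomial is p(lambda) = det(lambda·I - S).
Expanding along the first row, p(lambda) = lambda^3 - 19·lambda^2 + 66·lambda + 216.
Since p(9) = 0, lambda = 9 is a root.
Factor out (lambda - 9): p(lambda) = (lambda - 9)·(lambda^2 - 10·lambda - 24).
The quadratic factors as (lambda + 2)·(lambda - 12).
Eigenvalues: -2, 9, 12.

-2, 9, 12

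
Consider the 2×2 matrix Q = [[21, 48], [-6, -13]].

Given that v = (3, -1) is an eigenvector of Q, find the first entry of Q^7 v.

First find the eigenvalue: Qv = (15, -5) = 5·(3, -1), so λ = 5.
Then Q^7 v = λ^7·v = 5^7·(3, -1) = 78125·(3, -1) = (234375, -78125).

234375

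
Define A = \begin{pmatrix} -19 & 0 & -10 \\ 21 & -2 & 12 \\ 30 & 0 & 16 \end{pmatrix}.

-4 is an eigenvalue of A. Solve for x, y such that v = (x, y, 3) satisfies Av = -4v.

We need (A + 4I)v = 0.
A + 4I = [[-15, 0, -10], [21, 2, 12], [30, 0, 20]].
Row 1: (-15)·x + (0)·y + (-10)·3 = 0
Row 2: (21)·x + (2)·y + (12)·3 = 0
Row 3: (30)·x + (0)·y + (20)·3 = 0
Solving gives x = -2, y = 3.
Check: A·(-2, 3, 3) = (8, -12, -12) = -4·(-2, 3, 3).

-2, 3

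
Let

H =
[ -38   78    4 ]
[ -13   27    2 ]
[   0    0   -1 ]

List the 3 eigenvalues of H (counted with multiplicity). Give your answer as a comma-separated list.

-12, -1, 1

Compute the characteristic polynomial p(lambda) = det(lambda·I - H).
Expanding the 3×3 determinant: p(lambda) = lambda^3 + 12·lambda^2 - lambda - 12.
Rational-root test: lambda = -12 gives p(-12) = 0.
Dividing by (lambda + 12) leaves lambda^2 - 1.
The quadratic factors as (lambda + 1)·(lambda - 1).
Eigenvalues: -12, -1, 1.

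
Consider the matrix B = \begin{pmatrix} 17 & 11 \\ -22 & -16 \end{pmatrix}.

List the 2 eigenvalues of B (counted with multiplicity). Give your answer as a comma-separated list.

det(B - sI) = (17 - s)(-16 - s) - (11)·(-22) = s^2 - s - 30.
This factors as (s + 5)·(s - 6) = 0.
Eigenvalues: -5, 6.

-5, 6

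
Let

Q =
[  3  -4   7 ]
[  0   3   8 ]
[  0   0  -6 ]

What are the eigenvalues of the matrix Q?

Q is upper triangular, so its eigenvalues are the diagonal entries.
Diagonal: 3, 3, -6.

-6, 3, 3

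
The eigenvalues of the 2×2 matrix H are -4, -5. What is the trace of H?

trace(H) is the sum of the eigenvalues: (-4) + (-5) = -9.

-9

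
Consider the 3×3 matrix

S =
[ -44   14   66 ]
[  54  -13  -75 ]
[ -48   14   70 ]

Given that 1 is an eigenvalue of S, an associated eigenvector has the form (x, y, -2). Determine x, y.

We need (S - 1I)v = 0.
S - 1I = [[-45, 14, 66], [54, -14, -75], [-48, 14, 69]].
Row 1: (-45)·x + (14)·y + (66)·-2 = 0
Row 2: (54)·x + (-14)·y + (-75)·-2 = 0
Row 3: (-48)·x + (14)·y + (69)·-2 = 0
Solving gives x = -2, y = 3.
Check: S·(-2, 3, -2) = (-2, 3, -2) = 1·(-2, 3, -2).

-2, 3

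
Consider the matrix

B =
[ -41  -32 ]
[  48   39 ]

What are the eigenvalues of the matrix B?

-9, 7

det(B - λI) = (-41 - λ)(39 - λ) - (-32)·(48) = λ^2 + 2λ - 63.
This factors as (λ + 9)·(λ - 7) = 0.
Eigenvalues: -9, 7.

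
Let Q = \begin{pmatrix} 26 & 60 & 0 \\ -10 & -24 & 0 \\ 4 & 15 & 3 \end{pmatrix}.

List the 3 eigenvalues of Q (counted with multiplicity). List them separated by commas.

-4, 3, 6

Set up det(tI - Q) = 0.
Cofactor expansion gives p(t) = t^3 - 5t^2 - 18t + 72.
Rational-root test: t = 6 gives p(6) = 0.
Dividing by (t - 6) leaves t^2 + t - 12.
The quadratic factors as (t + 4)·(t - 3).
Eigenvalues: -4, 3, 6.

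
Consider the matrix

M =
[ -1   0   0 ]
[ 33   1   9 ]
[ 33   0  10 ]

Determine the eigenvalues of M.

-1, 1, 10

Compute the characteristic polynomial p(lambda) = det(lambda·I - M).
Expanding the 3×3 determinant: p(lambda) = lambda^3 - 10·lambda^2 - lambda + 10.
Since p(-1) = 0, lambda = -1 is a root.
Dividing by (lambda + 1) leaves lambda^2 - 11·lambda + 10.
The quadratic factors as (lambda - 1)·(lambda - 10).
Eigenvalues: -1, 1, 10.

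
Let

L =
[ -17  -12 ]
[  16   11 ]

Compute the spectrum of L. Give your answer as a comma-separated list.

-5, -1

det(L - sI) = (-17 - s)(11 - s) - (-12)·(16) = s^2 + 6s + 5.
This factors as (s + 5)·(s + 1) = 0.
Eigenvalues: -5, -1.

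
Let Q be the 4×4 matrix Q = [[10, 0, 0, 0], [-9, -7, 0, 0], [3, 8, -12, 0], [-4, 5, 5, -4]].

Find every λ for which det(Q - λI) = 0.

Q is lower triangular, so its eigenvalues are the diagonal entries.
Diagonal: 10, -7, -12, -4.

-12, -7, -4, 10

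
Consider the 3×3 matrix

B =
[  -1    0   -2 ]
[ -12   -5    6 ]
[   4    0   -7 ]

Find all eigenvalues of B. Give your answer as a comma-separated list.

The characteristic polynomial is p(μ) = det(μI - B).
Cofactor expansion gives p(μ) = μ^3 + 13μ^2 + 55μ + 75.
Rational-root test: μ = -5 gives p(-5) = 0.
Factor out (μ + 5): p(μ) = (μ + 5)·(μ^2 + 8μ + 15).
The quadratic factors as (μ + 5)·(μ + 3).
Eigenvalues: -5, -5, -3.

-5, -5, -3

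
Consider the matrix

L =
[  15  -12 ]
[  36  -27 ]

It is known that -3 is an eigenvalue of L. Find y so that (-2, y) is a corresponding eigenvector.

We need (L + 3I)v = 0.
L + 3I = [[18, -12], [36, -24]].
Row 1: (18)·-2 + (-12)·y = 0
Row 2: (36)·-2 + (-24)·y = 0
Solving gives y = -3.
Check: L·(-2, -3) = (6, 9) = -3·(-2, -3).

-3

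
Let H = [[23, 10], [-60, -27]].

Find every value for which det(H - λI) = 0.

-7, 3

det(H - lambda·I) = (23 - lambda)(-27 - lambda) - (10)·(-60) = lambda^2 + 4·lambda - 21.
This factors as (lambda + 7)·(lambda - 3) = 0.
Eigenvalues: -7, 3.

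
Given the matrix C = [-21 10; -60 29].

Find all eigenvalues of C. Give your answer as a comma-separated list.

det(C - sI) = (-21 - s)(29 - s) - (10)·(-60) = s^2 - 8s - 9.
This factors as (s + 1)·(s - 9) = 0.
Eigenvalues: -1, 9.

-1, 9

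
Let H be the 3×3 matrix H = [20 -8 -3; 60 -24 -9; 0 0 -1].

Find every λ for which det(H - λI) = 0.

Compute the characteristic polynomial p(lambda) = det(lambda·I - H).
Expanding the 3×3 determinant: p(lambda) = lambda^3 + 5·lambda^2 + 4·lambda.
Rational-root test: lambda = -1 gives p(-1) = 0.
Dividing by (lambda + 1) leaves lambda^2 + 4·lambda.
The quadratic factors as (lambda + 4)·lambda.
Eigenvalues: -4, -1, 0.

-4, -1, 0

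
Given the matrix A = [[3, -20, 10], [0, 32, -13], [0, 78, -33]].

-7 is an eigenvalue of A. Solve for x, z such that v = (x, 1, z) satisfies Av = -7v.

-1, 3

We need (A + 7I)v = 0.
A + 7I = [[10, -20, 10], [0, 39, -13], [0, 78, -26]].
Row 1: (10)·x + (-20)·1 + (10)·z = 0
Row 2: (0)·x + (39)·1 + (-13)·z = 0
Row 3: (0)·x + (78)·1 + (-26)·z = 0
Solving gives x = -1, z = 3.
Check: A·(-1, 1, 3) = (7, -7, -21) = -7·(-1, 1, 3).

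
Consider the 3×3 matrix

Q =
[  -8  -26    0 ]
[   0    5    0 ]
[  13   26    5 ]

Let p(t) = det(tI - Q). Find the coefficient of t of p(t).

-55

p(t) = t^3 - 2t^2 - 55t + 200.
The coefficient of t is -55.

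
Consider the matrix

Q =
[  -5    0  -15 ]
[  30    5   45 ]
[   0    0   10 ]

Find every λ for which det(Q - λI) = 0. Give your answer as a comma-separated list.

Set up det(rI - Q) = 0.
Expanding the 3×3 determinant: p(r) = r^3 - 10r^2 - 25r + 250.
Since p(-5) = 0, r = -5 is a root.
Dividing by (r + 5) leaves r^2 - 15r + 50.
The quadratic factors as (r - 5)·(r - 10).
Eigenvalues: -5, 5, 10.

-5, 5, 10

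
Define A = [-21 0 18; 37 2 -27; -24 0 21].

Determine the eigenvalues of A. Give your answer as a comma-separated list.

-3, 2, 3

The characteristic polynomial is p(t) = det(tI - A).
Expanding the 3×3 determinant: p(t) = t^3 - 2t^2 - 9t + 18.
Since p(2) = 0, t = 2 is a root.
Dividing by (t - 2) leaves t^2 - 9.
The quadratic factors as (t + 3)·(t - 3).
Eigenvalues: -3, 2, 3.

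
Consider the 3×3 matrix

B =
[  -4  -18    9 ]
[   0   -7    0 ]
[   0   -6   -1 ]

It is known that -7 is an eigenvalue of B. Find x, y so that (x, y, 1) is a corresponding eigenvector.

We need (B + 7I)v = 0.
B + 7I = [[3, -18, 9], [0, 0, 0], [0, -6, 6]].
Row 1: (3)·x + (-18)·y + (9)·1 = 0
Row 2: (0)·x + (0)·y + (0)·1 = 0
Row 3: (0)·x + (-6)·y + (6)·1 = 0
Solving gives x = 3, y = 1.
Check: B·(3, 1, 1) = (-21, -7, -7) = -7·(3, 1, 1).

3, 1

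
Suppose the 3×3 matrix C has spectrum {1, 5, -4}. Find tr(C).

2

trace(C) is the sum of the eigenvalues: (1) + (5) + (-4) = 2.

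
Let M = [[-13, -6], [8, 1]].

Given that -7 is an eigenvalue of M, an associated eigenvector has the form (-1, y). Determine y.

1

We need (M + 7I)v = 0.
M + 7I = [[-6, -6], [8, 8]].
Row 1: (-6)·-1 + (-6)·y = 0
Row 2: (8)·-1 + (8)·y = 0
Solving gives y = 1.
Check: M·(-1, 1) = (7, -7) = -7·(-1, 1).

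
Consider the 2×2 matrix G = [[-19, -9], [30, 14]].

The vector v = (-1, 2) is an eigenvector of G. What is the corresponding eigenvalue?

-1

Compute Gv: G·(-1, 2) = (1, -2).
Since Gv = λv, compare component 1: 1 = λ·-1, so λ = -1.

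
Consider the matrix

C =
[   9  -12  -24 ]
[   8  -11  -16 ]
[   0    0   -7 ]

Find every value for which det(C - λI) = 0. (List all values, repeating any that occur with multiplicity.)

-7, -3, 1

Compute the characteristic polynomial p(lambda) = det(lambda·I - C).
Cofactor expansion gives p(lambda) = lambda^3 + 9·lambda^2 + 11·lambda - 21.
Rational-root test: lambda = -7 gives p(-7) = 0.
Dividing by (lambda + 7) leaves lambda^2 + 2·lambda - 3.
The quadratic factors as (lambda + 3)·(lambda - 1).
Eigenvalues: -7, -3, 1.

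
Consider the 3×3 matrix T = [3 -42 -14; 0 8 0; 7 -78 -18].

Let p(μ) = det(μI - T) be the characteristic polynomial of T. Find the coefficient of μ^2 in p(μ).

The coefficient of μ^2 of det(μI - T) is −trace(T).
trace(T) = (3) + (8) + (-18) = -7, so the coefficient is 7.

7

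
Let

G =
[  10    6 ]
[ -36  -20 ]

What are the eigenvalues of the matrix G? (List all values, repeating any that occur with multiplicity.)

-8, -2

det(G - λI) = (10 - λ)(-20 - λ) - (6)·(-36) = λ^2 + 10λ + 16.
This factors as (λ + 8)·(λ + 2) = 0.
Eigenvalues: -8, -2.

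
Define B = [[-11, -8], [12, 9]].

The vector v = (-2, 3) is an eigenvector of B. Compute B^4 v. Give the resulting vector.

First find the eigenvalue: Bv = (-2, 3) = 1·(-2, 3), so λ = 1.
Then B^4 v = λ^4·v = 1^4·(-2, 3) = 1·(-2, 3) = (-2, 3).

(-2, 3)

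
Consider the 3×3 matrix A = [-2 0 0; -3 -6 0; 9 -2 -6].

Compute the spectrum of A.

A is lower triangular, so its eigenvalues are the diagonal entries.
Diagonal: -2, -6, -6.

-6, -6, -2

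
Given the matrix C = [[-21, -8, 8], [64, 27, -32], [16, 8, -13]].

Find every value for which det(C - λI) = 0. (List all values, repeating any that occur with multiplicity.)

-5, -5, 3

Compute the characteristic polynomial p(μ) = det(μI - C).
Expanding along the first row, p(μ) = μ^3 + 7μ^2 - 5μ - 75.
Since p(-5) = 0, μ = -5 is a root.
Dividing by (μ + 5) leaves μ^2 + 2μ - 15.
The quadratic factors as (μ + 5)·(μ - 3).
Eigenvalues: -5, -5, 3.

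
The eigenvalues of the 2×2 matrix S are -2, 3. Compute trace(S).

trace(S) is the sum of the eigenvalues: (-2) + (3) = 1.

1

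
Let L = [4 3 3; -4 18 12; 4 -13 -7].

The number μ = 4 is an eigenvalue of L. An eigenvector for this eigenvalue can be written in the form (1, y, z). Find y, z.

2, -2

We need (L - 4I)v = 0.
L - 4I = [[0, 3, 3], [-4, 14, 12], [4, -13, -11]].
Row 1: (0)·1 + (3)·y + (3)·z = 0
Row 2: (-4)·1 + (14)·y + (12)·z = 0
Row 3: (4)·1 + (-13)·y + (-11)·z = 0
Solving gives y = 2, z = -2.
Check: L·(1, 2, -2) = (4, 8, -8) = 4·(1, 2, -2).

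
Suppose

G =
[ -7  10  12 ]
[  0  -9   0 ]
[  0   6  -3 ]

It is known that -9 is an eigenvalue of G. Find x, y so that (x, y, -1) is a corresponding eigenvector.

We need (G + 9I)v = 0.
G + 9I = [[2, 10, 12], [0, 0, 0], [0, 6, 6]].
Row 1: (2)·x + (10)·y + (12)·-1 = 0
Row 2: (0)·x + (0)·y + (0)·-1 = 0
Row 3: (0)·x + (6)·y + (6)·-1 = 0
Solving gives x = 1, y = 1.
Check: G·(1, 1, -1) = (-9, -9, 9) = -9·(1, 1, -1).

1, 1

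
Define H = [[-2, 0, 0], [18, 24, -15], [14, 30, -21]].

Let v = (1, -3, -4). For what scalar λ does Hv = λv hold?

-2

Compute Hv: H·(1, -3, -4) = (-2, 6, 8).
Since Hv = λv, compare component 1: -2 = λ·1, so λ = -2.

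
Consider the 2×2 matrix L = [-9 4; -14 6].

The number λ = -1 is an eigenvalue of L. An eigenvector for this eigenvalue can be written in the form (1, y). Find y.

We need (L + 1I)v = 0.
L + 1I = [[-8, 4], [-14, 7]].
Row 1: (-8)·1 + (4)·y = 0
Row 2: (-14)·1 + (7)·y = 0
Solving gives y = 2.
Check: L·(1, 2) = (-1, -2) = -1·(1, 2).

2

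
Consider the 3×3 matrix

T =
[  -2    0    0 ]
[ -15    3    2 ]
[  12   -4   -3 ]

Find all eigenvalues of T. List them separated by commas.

The characteristic polynomial is p(r) = det(rI - T).
Expanding the 3×3 determinant: p(r) = r^3 + 2r^2 - r - 2.
Try r = -1: p(-1) = 0, so -1 is a root.
Dividing by (r + 1) leaves r^2 + r - 2.
The quadratic factors as (r + 2)·(r - 1).
Eigenvalues: -2, -1, 1.

-2, -1, 1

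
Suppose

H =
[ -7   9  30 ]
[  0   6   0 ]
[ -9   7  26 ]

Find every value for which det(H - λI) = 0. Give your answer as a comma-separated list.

Set up det(λI - H) = 0.
Expanding the 3×3 determinant: p(λ) = λ^3 - 25λ^2 + 202λ - 528.
Since p(6) = 0, λ = 6 is a root.
Factor out (λ - 6): p(λ) = (λ - 6)·(λ^2 - 19λ + 88).
The quadratic factors as (λ - 8)·(λ - 11).
Eigenvalues: 6, 8, 11.

6, 8, 11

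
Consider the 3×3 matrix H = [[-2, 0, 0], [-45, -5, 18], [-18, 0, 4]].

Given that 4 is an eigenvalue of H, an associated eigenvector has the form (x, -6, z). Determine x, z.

We need (H - 4I)v = 0.
H - 4I = [[-6, 0, 0], [-45, -9, 18], [-18, 0, 0]].
Row 1: (-6)·x + (0)·-6 + (0)·z = 0
Row 2: (-45)·x + (-9)·-6 + (18)·z = 0
Row 3: (-18)·x + (0)·-6 + (0)·z = 0
Solving gives x = 0, z = -3.
Check: H·(0, -6, -3) = (0, -24, -12) = 4·(0, -6, -3).

0, -3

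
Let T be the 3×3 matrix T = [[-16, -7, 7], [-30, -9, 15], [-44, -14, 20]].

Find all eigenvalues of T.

Compute the characteristic polynomial p(lambda) = det(lambda·I - T).
Cofactor expansion gives p(lambda) = lambda^3 + 5·lambda^2 - 48·lambda - 108.
Rational-root test: lambda = 6 gives p(6) = 0.
Dividing by (lambda - 6) leaves lambda^2 + 11·lambda + 18.
The quadratic factors as (lambda + 9)·(lambda + 2).
Eigenvalues: -9, -2, 6.

-9, -2, 6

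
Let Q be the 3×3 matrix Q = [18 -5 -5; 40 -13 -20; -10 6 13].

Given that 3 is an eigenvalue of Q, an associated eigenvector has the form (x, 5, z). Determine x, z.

1, -2

We need (Q - 3I)v = 0.
Q - 3I = [[15, -5, -5], [40, -16, -20], [-10, 6, 10]].
Row 1: (15)·x + (-5)·5 + (-5)·z = 0
Row 2: (40)·x + (-16)·5 + (-20)·z = 0
Row 3: (-10)·x + (6)·5 + (10)·z = 0
Solving gives x = 1, z = -2.
Check: Q·(1, 5, -2) = (3, 15, -6) = 3·(1, 5, -2).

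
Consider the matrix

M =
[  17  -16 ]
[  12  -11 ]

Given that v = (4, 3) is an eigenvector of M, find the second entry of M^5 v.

9375

First find the eigenvalue: Mv = (20, 15) = 5·(4, 3), so λ = 5.
Then M^5 v = λ^5·v = 5^5·(4, 3) = 3125·(4, 3) = (12500, 9375).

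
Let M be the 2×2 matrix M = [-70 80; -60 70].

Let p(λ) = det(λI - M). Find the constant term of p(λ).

p(λ) = λ^2 - 100.
The constant term is -100.

-100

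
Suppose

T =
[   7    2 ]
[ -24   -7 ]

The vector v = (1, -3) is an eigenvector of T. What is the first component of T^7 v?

First find the eigenvalue: Tv = (1, -3) = 1·(1, -3), so λ = 1.
Then T^7 v = λ^7·v = 1^7·(1, -3) = 1·(1, -3) = (1, -3).

1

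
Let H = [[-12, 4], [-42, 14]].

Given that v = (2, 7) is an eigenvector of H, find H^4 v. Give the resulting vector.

(32, 112)

First find the eigenvalue: Hv = (4, 14) = 2·(2, 7), so λ = 2.
Then H^4 v = λ^4·v = 2^4·(2, 7) = 16·(2, 7) = (32, 112).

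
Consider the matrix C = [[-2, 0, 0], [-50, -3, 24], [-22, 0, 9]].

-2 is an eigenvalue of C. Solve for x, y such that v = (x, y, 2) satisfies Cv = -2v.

We need (C + 2I)v = 0.
C + 2I = [[0, 0, 0], [-50, -1, 24], [-22, 0, 11]].
Row 1: (0)·x + (0)·y + (0)·2 = 0
Row 2: (-50)·x + (-1)·y + (24)·2 = 0
Row 3: (-22)·x + (0)·y + (11)·2 = 0
Solving gives x = 1, y = -2.
Check: C·(1, -2, 2) = (-2, 4, -4) = -2·(1, -2, 2).

1, -2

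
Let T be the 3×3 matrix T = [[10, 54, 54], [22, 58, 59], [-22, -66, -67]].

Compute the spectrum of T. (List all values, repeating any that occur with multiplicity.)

Compute the characteristic polynomial p(μ) = det(μI - T).
Cofactor expansion gives p(μ) = μ^3 - μ^2 - 82μ - 80.
Since p(10) = 0, μ = 10 is a root.
Dividing by (μ - 10) leaves μ^2 + 9μ + 8.
The quadratic factors as (μ + 8)·(μ + 1).
Eigenvalues: -8, -1, 10.

-8, -1, 10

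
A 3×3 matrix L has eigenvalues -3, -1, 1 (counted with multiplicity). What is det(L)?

det(L) is the product of the eigenvalues: (-3) · (-1) · (1) = 3.

3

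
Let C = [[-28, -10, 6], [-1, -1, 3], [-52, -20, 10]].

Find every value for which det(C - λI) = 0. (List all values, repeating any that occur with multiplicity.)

Set up det(rI - C) = 0.
Expanding along the first row, p(r) = r^3 + 19r^2 + 100r + 132.
Rational-root test: r = -2 gives p(-2) = 0.
Dividing by (r + 2) leaves r^2 + 17r + 66.
The quadratic factors as (r + 11)·(r + 6).
Eigenvalues: -11, -6, -2.

-11, -6, -2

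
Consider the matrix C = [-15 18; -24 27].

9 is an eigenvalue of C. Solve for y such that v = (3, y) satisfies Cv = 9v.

4

We need (C - 9I)v = 0.
C - 9I = [[-24, 18], [-24, 18]].
Row 1: (-24)·3 + (18)·y = 0
Row 2: (-24)·3 + (18)·y = 0
Solving gives y = 4.
Check: C·(3, 4) = (27, 36) = 9·(3, 4).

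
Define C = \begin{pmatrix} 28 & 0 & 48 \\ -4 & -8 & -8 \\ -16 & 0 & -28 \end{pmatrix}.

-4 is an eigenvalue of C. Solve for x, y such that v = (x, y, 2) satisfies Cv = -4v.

We need (C + 4I)v = 0.
C + 4I = [[32, 0, 48], [-4, -4, -8], [-16, 0, -24]].
Row 1: (32)·x + (0)·y + (48)·2 = 0
Row 2: (-4)·x + (-4)·y + (-8)·2 = 0
Row 3: (-16)·x + (0)·y + (-24)·2 = 0
Solving gives x = -3, y = -1.
Check: C·(-3, -1, 2) = (12, 4, -8) = -4·(-3, -1, 2).

-3, -1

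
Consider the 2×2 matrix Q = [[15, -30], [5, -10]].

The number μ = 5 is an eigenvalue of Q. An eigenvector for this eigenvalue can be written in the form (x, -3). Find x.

We need (Q - 5I)v = 0.
Q - 5I = [[10, -30], [5, -15]].
Row 1: (10)·x + (-30)·-3 = 0
Row 2: (5)·x + (-15)·-3 = 0
Solving gives x = -9.
Check: Q·(-9, -3) = (-45, -15) = 5·(-9, -3).

-9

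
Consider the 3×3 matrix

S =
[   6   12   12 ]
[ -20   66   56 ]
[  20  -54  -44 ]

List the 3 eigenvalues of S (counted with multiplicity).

Set up det(μI - S) = 0.
Expanding along the first row, p(μ) = μ^3 - 28μ^2 + 252μ - 720.
Try μ = 12: p(12) = 0, so 12 is a root.
Factor out (μ - 12): p(μ) = (μ - 12)·(μ^2 - 16μ + 60).
The quadratic factors as (μ - 6)·(μ - 10).
Eigenvalues: 6, 10, 12.

6, 10, 12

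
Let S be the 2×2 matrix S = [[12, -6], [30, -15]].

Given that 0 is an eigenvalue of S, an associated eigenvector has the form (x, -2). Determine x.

-1

We need (S)v = 0.
S = [[12, -6], [30, -15]].
Row 1: (12)·x + (-6)·-2 = 0
Row 2: (30)·x + (-15)·-2 = 0
Solving gives x = -1.
Check: S·(-1, -2) = (0, 0) = 0·(-1, -2).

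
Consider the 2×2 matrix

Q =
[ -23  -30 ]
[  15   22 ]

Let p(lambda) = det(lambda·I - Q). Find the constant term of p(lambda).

p(lambda) = lambda^2 + lambda - 56.
The constant term is -56.

-56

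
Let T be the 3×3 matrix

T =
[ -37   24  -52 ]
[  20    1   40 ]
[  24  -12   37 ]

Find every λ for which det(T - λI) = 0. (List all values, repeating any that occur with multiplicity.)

Set up det(tI - T) = 0.
Expanding along the first row, p(t) = t^3 - t^2 - 121t + 121.
Try t = -11: p(-11) = 0, so -11 is a root.
Factor out (t + 11): p(t) = (t + 11)·(t^2 - 12t + 11).
The quadratic factors as (t - 1)·(t - 11).
Eigenvalues: -11, 1, 11.

-11, 1, 11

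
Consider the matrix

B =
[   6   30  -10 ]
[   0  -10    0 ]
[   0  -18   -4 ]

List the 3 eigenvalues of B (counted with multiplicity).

-10, -4, 6

The characteristic polynomial is p(lambda) = det(lambda·I - B).
Cofactor expansion gives p(lambda) = lambda^3 + 8·lambda^2 - 44·lambda - 240.
Since p(-10) = 0, lambda = -10 is a root.
Dividing by (lambda + 10) leaves lambda^2 - 2·lambda - 24.
The quadratic factors as (lambda + 4)·(lambda - 6).
Eigenvalues: -10, -4, 6.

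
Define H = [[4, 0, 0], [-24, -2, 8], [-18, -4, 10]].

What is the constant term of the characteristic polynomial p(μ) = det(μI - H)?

p(0) = det(0·I − H) = det(−H) = (−1)^3·det(H).
det(H) = 48, so p(0) = -48.

-48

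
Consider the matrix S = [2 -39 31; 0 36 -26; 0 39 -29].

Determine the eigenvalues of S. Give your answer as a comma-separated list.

Compute the characteristic polynomial p(r) = det(rI - S).
Cofactor expansion gives p(r) = r^3 - 9r^2 - 16r + 60.
Since p(2) = 0, r = 2 is a root.
Factor out (r - 2): p(r) = (r - 2)·(r^2 - 7r - 30).
The quadratic factors as (r + 3)·(r - 10).
Eigenvalues: -3, 2, 10.

-3, 2, 10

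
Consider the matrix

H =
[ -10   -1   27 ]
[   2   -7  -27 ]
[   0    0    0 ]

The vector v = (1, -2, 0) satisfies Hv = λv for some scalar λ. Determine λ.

-8

Compute Hv: H·(1, -2, 0) = (-8, 16, 0).
Since Hv = λv, compare component 1: -8 = λ·1, so λ = -8.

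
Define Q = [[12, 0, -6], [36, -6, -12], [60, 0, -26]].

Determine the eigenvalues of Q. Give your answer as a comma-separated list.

Set up det(tI - Q) = 0.
Cofactor expansion gives p(t) = t^3 + 20t^2 + 132t + 288.
Rational-root test: t = -6 gives p(-6) = 0.
Dividing by (t + 6) leaves t^2 + 14t + 48.
The quadratic factors as (t + 8)·(t + 6).
Eigenvalues: -8, -6, -6.

-8, -6, -6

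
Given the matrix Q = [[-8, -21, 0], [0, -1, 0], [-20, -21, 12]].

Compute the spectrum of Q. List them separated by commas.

Compute the characteristic polynomial p(t) = det(tI - Q).
Expanding along the first row, p(t) = t^3 - 3t^2 - 100t - 96.
Try t = -1: p(-1) = 0, so -1 is a root.
Dividing by (t + 1) leaves t^2 - 4t - 96.
The quadratic factors as (t + 8)·(t - 12).
Eigenvalues: -8, -1, 12.

-8, -1, 12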